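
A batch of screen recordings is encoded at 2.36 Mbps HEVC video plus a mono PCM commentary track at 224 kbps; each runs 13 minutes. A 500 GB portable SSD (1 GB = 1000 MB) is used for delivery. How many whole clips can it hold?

13 min = 780 s
Audio: 224 kbps = 0.224 Mbps.
Total bitrate: 2.584 Mbps.
Per item: 2.584 Mbps × 780 s = 2,016 Mb = 251.9 MB.
Capacity: 500 GB = 4,000,000 Mb; 1984.60 items → 1984 complete.

1984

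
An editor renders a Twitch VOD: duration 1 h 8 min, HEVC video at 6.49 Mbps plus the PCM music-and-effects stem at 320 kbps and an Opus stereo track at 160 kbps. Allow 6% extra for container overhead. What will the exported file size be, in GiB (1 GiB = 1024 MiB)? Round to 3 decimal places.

3.509 GiB

1 h 8 min = 68 min = 4080 s
Audio total: 320 + 160 = 480 kbps = 0.480 Mbps.
Total bitrate: 6.49 + 0.480 = 6.970 Mbps.
Stream data: 6.970 Mbps × 4080 s = 28437.6 Mb.
With 6% container overhead: ×1.06.
30,144 Mb = 3,767,982,000 bytes ÷ 1,073,741,824 = 3.509 GiB.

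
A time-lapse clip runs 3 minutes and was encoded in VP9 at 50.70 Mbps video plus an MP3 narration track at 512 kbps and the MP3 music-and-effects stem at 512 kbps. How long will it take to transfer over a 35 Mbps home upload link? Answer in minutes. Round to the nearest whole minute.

4 minutes

3 min = 180 s
Audio total: 512 + 512 = 1024 kbps = 1.024 Mbps.
Total bitrate: 51.724 Mbps.
File: 51.724 Mbps × 180 s = 9310.3 Mb.
At 35 Mbps: 9310.3 / 35 = 266.0 s ≈ 4.43 minutes.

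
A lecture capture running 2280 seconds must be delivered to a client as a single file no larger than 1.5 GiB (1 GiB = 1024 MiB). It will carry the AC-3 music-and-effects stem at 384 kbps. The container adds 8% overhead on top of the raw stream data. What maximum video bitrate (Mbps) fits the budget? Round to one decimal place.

Budget: 1.5 GiB = 12884.9 Mb.
Stream payload after overhead: 12884.9 / 1.08 = 11930.5 Mb.
Total bitrate budget: 11930.5 Mb / 2280 s = 5.233 Mbps.
Audio: 384 kbps = 0.384 Mbps.
Video: 5.233 − 0.384 = 4.849 Mbps.

4.8 Mbps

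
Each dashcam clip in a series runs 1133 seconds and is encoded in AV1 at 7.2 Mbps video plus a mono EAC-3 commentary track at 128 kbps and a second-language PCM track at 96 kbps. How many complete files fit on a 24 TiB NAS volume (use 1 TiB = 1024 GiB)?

Audio total: 128 + 96 = 224 kbps = 0.224 Mbps.
Total bitrate: 7.424 Mbps.
Per item: 7.424 Mbps × 1133 s = 8,411 Mb = 1,051 MB.
Capacity: 24 TiB = 211,106,233 Mb; 25097.66 items → 25097 complete.

25097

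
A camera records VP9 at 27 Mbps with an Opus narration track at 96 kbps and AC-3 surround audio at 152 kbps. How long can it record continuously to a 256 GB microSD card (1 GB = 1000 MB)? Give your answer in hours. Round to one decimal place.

Audio total: 96 + 152 = 248 kbps = 0.248 Mbps.
Total bitrate: 27 + 0.248 = 27.248 Mbps.
Capacity: 256 GB = 2,048,000 Mb.
Recording time: 2,048,000 / 27.248 = 75,161 s ≈ 20.9 hours.

20.9 hours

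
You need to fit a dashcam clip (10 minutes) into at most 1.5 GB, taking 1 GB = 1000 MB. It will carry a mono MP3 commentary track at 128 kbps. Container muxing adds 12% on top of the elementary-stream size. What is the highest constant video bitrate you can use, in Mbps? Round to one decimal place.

17.7 Mbps

Budget: 1.5 GB = 12000.0 Mb.
Stream payload after overhead: 12000.0 / 1.12 = 10714.3 Mb.
10 min = 600 s
Total bitrate budget: 10714.3 Mb / 600 s = 17.857 Mbps.
Audio: 128 kbps = 0.128 Mbps.
Video: 17.857 − 0.128 = 17.729 Mbps.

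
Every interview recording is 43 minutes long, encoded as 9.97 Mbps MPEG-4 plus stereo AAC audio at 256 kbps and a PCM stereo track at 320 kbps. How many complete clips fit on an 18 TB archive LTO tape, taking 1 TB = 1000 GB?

5292

43 min = 2580 s
Audio total: 256 + 320 = 576 kbps = 0.576 Mbps.
Total bitrate: 10.546 Mbps.
Per item: 10.546 Mbps × 2580 s = 27,209 Mb = 3,401 MB.
Capacity: 18 TB = 144,000,000 Mb; 5292.43 items → 5292 complete.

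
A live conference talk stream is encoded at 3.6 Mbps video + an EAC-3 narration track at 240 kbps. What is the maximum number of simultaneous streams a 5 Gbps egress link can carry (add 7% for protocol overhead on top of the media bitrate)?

Audio: 240 kbps = 0.240 Mbps.
Per-viewer media rate: 3.840 Mbps.
On the wire with 7% overhead: 4.109 Mbps.
5 Gbps = 5,000 Mbps; 5,000 / 4.109 = 1216.90 → 1216 viewers.

1216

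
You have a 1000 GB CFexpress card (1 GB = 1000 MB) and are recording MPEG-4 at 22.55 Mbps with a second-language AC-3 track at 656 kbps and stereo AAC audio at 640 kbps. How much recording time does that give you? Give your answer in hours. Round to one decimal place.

93.2 hours

Audio total: 656 + 640 = 1296 kbps = 1.296 Mbps.
Total bitrate: 22.55 + 1.296 = 23.846 Mbps.
Capacity: 1000 GB = 8,000,000 Mb.
Recording time: 8,000,000 / 23.846 = 335,486 s ≈ 93.2 hours.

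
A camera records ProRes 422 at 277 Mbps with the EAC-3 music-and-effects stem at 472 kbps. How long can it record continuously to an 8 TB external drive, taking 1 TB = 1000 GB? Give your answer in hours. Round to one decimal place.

Audio: 472 kbps = 0.472 Mbps.
Total bitrate: 277 + 0.472 = 277.472 Mbps.
Capacity: 8 TB = 64,000,000 Mb.
Recording time: 64,000,000 / 277.472 = 230,654 s ≈ 64.1 hours.

64.1 hours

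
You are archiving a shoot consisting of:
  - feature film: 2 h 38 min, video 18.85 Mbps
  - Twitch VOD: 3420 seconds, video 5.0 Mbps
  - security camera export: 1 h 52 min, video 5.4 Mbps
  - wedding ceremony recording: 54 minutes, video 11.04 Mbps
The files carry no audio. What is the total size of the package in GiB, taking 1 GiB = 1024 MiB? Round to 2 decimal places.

feature film: 18.850 Mbps × 9480 s = 178698.0 Mb
Twitch VOD: 5.000 Mbps × 3420 s = 17100.0 Mb
security camera export: 5.400 Mbps × 6720 s = 36288.0 Mb
wedding ceremony recording: 11.040 Mbps × 3240 s = 35769.6 Mb
Total: 267855.6 Mb = 33481.9 MB.
= 31.18 GiB.

31.18 GiB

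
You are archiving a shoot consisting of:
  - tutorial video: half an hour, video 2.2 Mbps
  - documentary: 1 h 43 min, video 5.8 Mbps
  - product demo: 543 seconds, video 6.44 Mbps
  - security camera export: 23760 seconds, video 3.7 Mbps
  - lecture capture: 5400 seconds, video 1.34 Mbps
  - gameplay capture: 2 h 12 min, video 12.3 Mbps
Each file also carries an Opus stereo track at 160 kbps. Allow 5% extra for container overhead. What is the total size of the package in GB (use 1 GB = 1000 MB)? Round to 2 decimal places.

31.91 GB

Audio: 160 kbps = 0.160 Mbps.
tutorial video: 2.360 Mbps × 1800 s × 1.05 = 4460.4 Mb
documentary: 5.960 Mbps × 6180 s × 1.05 = 38674.4 Mb
product demo: 6.600 Mbps × 543 s × 1.05 = 3763.0 Mb
security camera export: 3.860 Mbps × 23760 s × 1.05 = 96299.3 Mb
lecture capture: 1.500 Mbps × 5400 s × 1.05 = 8505.0 Mb
gameplay capture: 12.460 Mbps × 7920 s × 1.05 = 103617.4 Mb
Total: 255319.5 Mb = 31914.9 MB.
= 31.91 GB.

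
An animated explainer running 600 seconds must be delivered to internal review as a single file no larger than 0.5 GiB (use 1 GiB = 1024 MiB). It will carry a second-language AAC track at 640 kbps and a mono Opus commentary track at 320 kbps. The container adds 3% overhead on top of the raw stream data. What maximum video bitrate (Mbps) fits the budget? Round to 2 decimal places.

5.99 Mbps

Budget: 0.5 GiB = 4295.0 Mb.
Stream payload after overhead: 4295.0 / 1.03 = 4169.9 Mb.
Total bitrate budget: 4169.9 Mb / 600 s = 6.950 Mbps.
Audio total: 640 + 320 = 960 kbps = 0.960 Mbps.
Video: 6.950 − 0.960 = 5.990 Mbps.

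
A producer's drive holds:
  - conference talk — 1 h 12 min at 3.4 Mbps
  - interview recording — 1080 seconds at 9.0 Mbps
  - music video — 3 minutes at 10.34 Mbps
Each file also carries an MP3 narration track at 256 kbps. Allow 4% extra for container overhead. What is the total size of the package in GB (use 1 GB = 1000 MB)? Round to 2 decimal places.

3.60 GB

Audio: 256 kbps = 0.256 Mbps.
conference talk: 3.656 Mbps × 4320 s × 1.04 = 16425.7 Mb
interview recording: 9.256 Mbps × 1080 s × 1.04 = 10396.3 Mb
music video: 10.596 Mbps × 180 s × 1.04 = 1983.6 Mb
Total: 28805.6 Mb = 3600.7 MB.
= 3.601 GB.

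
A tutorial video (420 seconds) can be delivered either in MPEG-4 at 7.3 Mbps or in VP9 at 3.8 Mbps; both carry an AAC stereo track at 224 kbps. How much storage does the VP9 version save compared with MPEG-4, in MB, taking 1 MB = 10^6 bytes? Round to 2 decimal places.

Audio: 224 kbps = 0.224 Mbps.
MPEG-4: 7.524 Mbps × 420 s = 3160.1 Mb = 395.010 MB.
VP9: 4.024 Mbps × 420 s = 1690.1 Mb = 211.260 MB.
Saving: 395.010 − 211.260 = 183.750 MB.

183.75 MB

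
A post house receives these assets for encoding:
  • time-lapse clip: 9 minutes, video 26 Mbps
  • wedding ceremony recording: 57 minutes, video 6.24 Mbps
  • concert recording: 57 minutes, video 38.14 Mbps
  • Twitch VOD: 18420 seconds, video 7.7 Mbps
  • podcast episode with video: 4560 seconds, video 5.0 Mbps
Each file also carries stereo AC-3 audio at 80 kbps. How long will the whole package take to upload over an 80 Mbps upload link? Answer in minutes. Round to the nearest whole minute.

69 minutes

Audio: 80 kbps = 0.080 Mbps.
time-lapse clip: 26.080 Mbps × 540 s = 14083.2 Mb
wedding ceremony recording: 6.320 Mbps × 3420 s = 21614.4 Mb
concert recording: 38.220 Mbps × 3420 s = 130712.4 Mb
Twitch VOD: 7.780 Mbps × 18420 s = 143307.6 Mb
podcast episode with video: 5.080 Mbps × 4560 s = 23164.8 Mb
Total: 332882.4 Mb = 41610.3 MB.
At 80 Mbps: 332882.4 / 80 = 4161 s ≈ 69.4 minutes.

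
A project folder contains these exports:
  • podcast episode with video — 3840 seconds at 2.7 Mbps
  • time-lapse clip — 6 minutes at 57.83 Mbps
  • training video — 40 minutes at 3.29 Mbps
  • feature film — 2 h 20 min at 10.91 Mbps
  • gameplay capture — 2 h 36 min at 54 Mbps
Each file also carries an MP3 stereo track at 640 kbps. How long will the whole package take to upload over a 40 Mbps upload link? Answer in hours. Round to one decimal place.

4.5 hours

Audio: 640 kbps = 0.640 Mbps.
podcast episode with video: 3.340 Mbps × 3840 s = 12825.6 Mb
time-lapse clip: 58.470 Mbps × 360 s = 21049.2 Mb
training video: 3.930 Mbps × 2400 s = 9432.0 Mb
feature film: 11.550 Mbps × 8400 s = 97020.0 Mb
gameplay capture: 54.640 Mbps × 9360 s = 511430.4 Mb
Total: 651757.2 Mb = 81469.6 MB.
At 40 Mbps: 651757.2 / 40 = 16294 s ≈ 4.53 hours.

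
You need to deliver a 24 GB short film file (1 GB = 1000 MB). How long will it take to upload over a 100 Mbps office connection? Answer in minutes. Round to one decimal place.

32.0 minutes

File: 24 GB = 192000.0 Mb.
At 100 Mbps: 192000.0 / 100 = 1920.0 s ≈ 32 minutes.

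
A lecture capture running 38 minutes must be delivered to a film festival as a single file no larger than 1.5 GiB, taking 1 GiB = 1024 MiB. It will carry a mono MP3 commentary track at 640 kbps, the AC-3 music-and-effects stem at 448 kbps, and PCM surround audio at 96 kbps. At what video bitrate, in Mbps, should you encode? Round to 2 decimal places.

Budget: 1.5 GiB = 12884.9 Mb.
38 min = 2280 s
Total bitrate budget: 12884.9 Mb / 2280 s = 5.651 Mbps.
Audio total: 640 + 448 + 96 = 1184 kbps = 1.184 Mbps.
Video: 5.651 − 1.184 = 4.467 Mbps.

4.47 Mbps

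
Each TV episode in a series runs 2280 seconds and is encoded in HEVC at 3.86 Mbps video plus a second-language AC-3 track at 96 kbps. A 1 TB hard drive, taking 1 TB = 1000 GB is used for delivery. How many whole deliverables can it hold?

Audio: 96 kbps = 0.096 Mbps.
Total bitrate: 3.956 Mbps.
Per item: 3.956 Mbps × 2280 s = 9,020 Mb = 1,127 MB.
Capacity: 1 TB = 8,000,000 Mb; 886.95 items → 886 complete.

886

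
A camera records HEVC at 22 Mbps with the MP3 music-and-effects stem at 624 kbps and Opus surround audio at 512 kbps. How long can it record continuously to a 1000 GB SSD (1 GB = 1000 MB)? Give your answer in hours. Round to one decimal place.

Audio total: 624 + 512 = 1136 kbps = 1.136 Mbps.
Total bitrate: 22 + 1.136 = 23.136 Mbps.
Capacity: 1000 GB = 8,000,000 Mb.
Recording time: 8,000,000 / 23.136 = 345,781 s ≈ 96.1 hours.

96.1 hours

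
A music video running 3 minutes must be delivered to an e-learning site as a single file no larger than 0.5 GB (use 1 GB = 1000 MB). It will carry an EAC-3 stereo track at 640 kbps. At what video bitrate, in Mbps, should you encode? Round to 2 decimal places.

21.58 Mbps

Budget: 0.5 GB = 4000.0 Mb.
3 min = 180 s
Total bitrate budget: 4000.0 Mb / 180 s = 22.222 Mbps.
Audio: 640 kbps = 0.640 Mbps.
Video: 22.222 − 0.640 = 21.582 Mbps.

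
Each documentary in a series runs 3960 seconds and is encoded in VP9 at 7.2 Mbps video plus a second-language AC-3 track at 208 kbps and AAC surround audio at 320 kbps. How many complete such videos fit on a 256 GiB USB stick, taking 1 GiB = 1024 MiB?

Audio total: 208 + 320 = 528 kbps = 0.528 Mbps.
Total bitrate: 7.728 Mbps.
Per item: 7.728 Mbps × 3960 s = 30,603 Mb = 3,825 MB.
Capacity: 256 GiB = 2,199,023 Mb; 71.86 items → 71 complete.

71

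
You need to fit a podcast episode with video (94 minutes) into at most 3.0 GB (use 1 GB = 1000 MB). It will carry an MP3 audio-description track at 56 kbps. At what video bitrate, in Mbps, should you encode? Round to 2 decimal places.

4.20 Mbps

Budget: 3.0 GB = 24000.0 Mb.
94 min = 5640 s
Total bitrate budget: 24000.0 Mb / 5640 s = 4.255 Mbps.
Audio: 56 kbps = 0.056 Mbps.
Video: 4.255 − 0.056 = 4.199 Mbps.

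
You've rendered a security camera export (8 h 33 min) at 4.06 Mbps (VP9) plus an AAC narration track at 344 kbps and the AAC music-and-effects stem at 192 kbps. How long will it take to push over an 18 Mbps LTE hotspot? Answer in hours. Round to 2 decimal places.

2.18 hours

8 h 33 min = 513 min = 30780 s
Audio total: 344 + 192 = 536 kbps = 0.536 Mbps.
Total bitrate: 4.596 Mbps.
File: 4.596 Mbps × 30780 s = 141464.9 Mb.
At 18 Mbps: 141464.9 / 18 = 7859.2 s ≈ 2.18 hours.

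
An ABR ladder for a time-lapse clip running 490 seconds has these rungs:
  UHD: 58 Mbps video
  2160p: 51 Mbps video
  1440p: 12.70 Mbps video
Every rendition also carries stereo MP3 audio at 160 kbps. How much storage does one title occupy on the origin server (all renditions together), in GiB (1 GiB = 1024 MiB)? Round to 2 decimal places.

Audio: 160 kbps = 0.160 Mbps.
Sum of rendition bitrates: (58+0.160) + (51+0.160) + (12.70+0.160) = 122.180 Mbps.
× 490 s = 59,868 Mb = 7,484 MB = 6.970 GiB.

6.97 GiB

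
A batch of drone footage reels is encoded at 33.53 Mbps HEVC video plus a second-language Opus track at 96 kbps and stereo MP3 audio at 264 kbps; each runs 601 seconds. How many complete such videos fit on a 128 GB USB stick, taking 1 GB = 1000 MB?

50

Audio total: 96 + 264 = 360 kbps = 0.360 Mbps.
Total bitrate: 33.890 Mbps.
Per item: 33.890 Mbps × 601 s = 20,368 Mb = 2,546 MB.
Capacity: 128 GB = 1,024,000 Mb; 50.28 items → 50 complete.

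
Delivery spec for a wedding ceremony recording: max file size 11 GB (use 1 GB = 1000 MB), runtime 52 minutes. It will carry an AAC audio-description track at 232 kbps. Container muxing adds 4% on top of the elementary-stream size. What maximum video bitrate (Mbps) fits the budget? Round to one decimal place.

26.9 Mbps

Budget: 11 GB = 88000.0 Mb.
Stream payload after overhead: 88000.0 / 1.04 = 84615.4 Mb.
52 min = 3120 s
Total bitrate budget: 84615.4 Mb / 3120 s = 27.120 Mbps.
Audio: 232 kbps = 0.232 Mbps.
Video: 27.120 − 0.232 = 26.888 Mbps.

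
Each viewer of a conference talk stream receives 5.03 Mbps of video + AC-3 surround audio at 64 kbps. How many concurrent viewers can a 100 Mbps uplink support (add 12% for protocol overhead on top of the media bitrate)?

17

Audio: 64 kbps = 0.064 Mbps.
Per-viewer media rate: 5.094 Mbps.
On the wire with 12% overhead: 5.705 Mbps.
100 Mbps = 100.0 Mbps; 100.0 / 5.705 = 17.53 → 17 viewers.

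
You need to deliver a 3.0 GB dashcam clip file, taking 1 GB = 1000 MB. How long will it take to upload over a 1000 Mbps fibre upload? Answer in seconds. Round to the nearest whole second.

24 seconds

File: 3.0 GB = 24000.0 Mb.
At 1000 Mbps: 24000.0 / 1000 = 24.0 s ≈ 24 seconds.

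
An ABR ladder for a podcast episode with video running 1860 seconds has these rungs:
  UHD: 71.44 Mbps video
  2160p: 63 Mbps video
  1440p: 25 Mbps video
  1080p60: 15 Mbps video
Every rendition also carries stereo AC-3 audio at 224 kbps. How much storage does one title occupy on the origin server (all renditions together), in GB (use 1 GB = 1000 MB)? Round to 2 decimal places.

40.77 GB

Audio: 224 kbps = 0.224 Mbps.
Sum of rendition bitrates: (71.44+0.224) + (63+0.224) + (25+0.224) + (15+0.224) = 175.336 Mbps.
× 1860 s = 326,125 Mb = 40,766 MB = 40.77 GB.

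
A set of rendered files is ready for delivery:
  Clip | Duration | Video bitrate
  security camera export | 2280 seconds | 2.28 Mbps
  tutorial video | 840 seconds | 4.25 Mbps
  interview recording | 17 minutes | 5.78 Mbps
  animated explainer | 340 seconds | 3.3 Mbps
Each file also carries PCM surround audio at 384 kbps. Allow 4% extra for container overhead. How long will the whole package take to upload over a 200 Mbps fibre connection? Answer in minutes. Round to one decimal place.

Audio: 384 kbps = 0.384 Mbps.
security camera export: 2.664 Mbps × 2280 s × 1.04 = 6316.9 Mb
tutorial video: 4.634 Mbps × 840 s × 1.04 = 4048.3 Mb
interview recording: 6.164 Mbps × 1020 s × 1.04 = 6538.8 Mb
animated explainer: 3.684 Mbps × 340 s × 1.04 = 1302.7 Mb
Total: 18206.6 Mb = 2275.8 MB.
At 200 Mbps: 18206.6 / 200 = 91 s ≈ 1.52 minutes.

1.5 minutes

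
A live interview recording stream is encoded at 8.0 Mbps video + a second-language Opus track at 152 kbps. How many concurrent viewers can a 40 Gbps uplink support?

Audio: 152 kbps = 0.152 Mbps.
Per-viewer media rate: 8.152 Mbps.
40 Gbps = 40,000 Mbps; 40,000 / 8.152 = 4906.77 → 4906 viewers.

4906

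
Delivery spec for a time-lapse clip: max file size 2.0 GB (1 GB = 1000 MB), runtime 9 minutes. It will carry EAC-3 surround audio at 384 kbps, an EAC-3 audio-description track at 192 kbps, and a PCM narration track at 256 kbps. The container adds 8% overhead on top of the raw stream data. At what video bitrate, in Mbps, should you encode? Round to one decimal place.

26.6 Mbps

Budget: 2.0 GB = 16000.0 Mb.
Stream payload after overhead: 16000.0 / 1.08 = 14814.8 Mb.
9 min = 540 s
Total bitrate budget: 14814.8 Mb / 540 s = 27.435 Mbps.
Audio total: 384 + 192 + 256 = 832 kbps = 0.832 Mbps.
Video: 27.435 − 0.832 = 26.603 Mbps.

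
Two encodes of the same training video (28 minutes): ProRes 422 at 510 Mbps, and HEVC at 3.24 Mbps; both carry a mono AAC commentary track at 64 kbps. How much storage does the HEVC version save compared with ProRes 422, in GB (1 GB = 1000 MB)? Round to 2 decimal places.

28 min = 1680 s
Audio: 64 kbps = 0.064 Mbps.
ProRes 422: 510.064 Mbps × 1680 s = 856907.5 Mb = 107.113 GB.
HEVC: 3.304 Mbps × 1680 s = 5550.7 Mb = 0.694 GB.
Saving: 107.113 − 0.694 = 106.420 GB.

106.42 GB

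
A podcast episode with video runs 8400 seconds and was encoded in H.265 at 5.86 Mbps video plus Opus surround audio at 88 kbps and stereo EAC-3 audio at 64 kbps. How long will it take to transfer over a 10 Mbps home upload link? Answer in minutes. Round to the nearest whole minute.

84 minutes

Audio total: 88 + 64 = 152 kbps = 0.152 Mbps.
Total bitrate: 6.012 Mbps.
File: 6.012 Mbps × 8400 s = 50500.8 Mb.
At 10 Mbps: 50500.8 / 10 = 5050.1 s ≈ 84.2 minutes.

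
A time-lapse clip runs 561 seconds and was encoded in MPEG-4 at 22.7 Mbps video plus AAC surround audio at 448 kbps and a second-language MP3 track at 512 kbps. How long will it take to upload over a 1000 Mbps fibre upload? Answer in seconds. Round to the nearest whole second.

Audio total: 448 + 512 = 960 kbps = 0.960 Mbps.
Total bitrate: 23.660 Mbps.
File: 23.660 Mbps × 561 s = 13273.3 Mb.
At 1000 Mbps: 13273.3 / 1000 = 13.3 s ≈ 13.3 seconds.

13 seconds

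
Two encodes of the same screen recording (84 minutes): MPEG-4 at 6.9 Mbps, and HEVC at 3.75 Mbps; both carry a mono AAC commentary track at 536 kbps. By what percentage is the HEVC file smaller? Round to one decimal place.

42.4%

84 min = 5040 s
Audio: 536 kbps = 0.536 Mbps.
MPEG-4: 7.436 Mbps × 5040 s = 37477.4 Mb = 4.685 GB.
HEVC: 4.286 Mbps × 5040 s = 21601.4 Mb = 2.700 GB.
Reduction: (1 − 2.700/4.685) × 100 = 42.36%.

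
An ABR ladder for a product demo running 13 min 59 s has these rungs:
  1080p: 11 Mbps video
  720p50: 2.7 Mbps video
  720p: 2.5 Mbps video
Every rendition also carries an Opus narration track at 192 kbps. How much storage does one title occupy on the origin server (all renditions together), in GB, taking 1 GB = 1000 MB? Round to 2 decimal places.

1.76 GB

13 min 59 s = 839 s
Audio: 192 kbps = 0.192 Mbps.
Sum of rendition bitrates: (11+0.192) + (2.7+0.192) + (2.5+0.192) = 16.776 Mbps.
× 839 s = 14,075 Mb = 1,759 MB = 1.759 GB.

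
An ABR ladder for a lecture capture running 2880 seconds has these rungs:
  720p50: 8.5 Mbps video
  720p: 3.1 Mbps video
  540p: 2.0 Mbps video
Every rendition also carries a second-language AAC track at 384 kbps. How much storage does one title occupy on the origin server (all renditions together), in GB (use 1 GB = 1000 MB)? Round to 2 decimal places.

Audio: 384 kbps = 0.384 Mbps.
Sum of rendition bitrates: (8.5+0.384) + (3.1+0.384) + (2.0+0.384) = 14.752 Mbps.
× 2880 s = 42,486 Mb = 5,311 MB = 5.311 GB.

5.31 GB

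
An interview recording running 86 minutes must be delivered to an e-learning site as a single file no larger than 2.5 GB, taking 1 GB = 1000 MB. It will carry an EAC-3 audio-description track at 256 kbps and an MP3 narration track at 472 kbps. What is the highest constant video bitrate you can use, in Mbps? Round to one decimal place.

Budget: 2.5 GB = 20000.0 Mb.
86 min = 5160 s
Total bitrate budget: 20000.0 Mb / 5160 s = 3.876 Mbps.
Audio total: 256 + 472 = 728 kbps = 0.728 Mbps.
Video: 3.876 − 0.728 = 3.148 Mbps.

3.1 Mbps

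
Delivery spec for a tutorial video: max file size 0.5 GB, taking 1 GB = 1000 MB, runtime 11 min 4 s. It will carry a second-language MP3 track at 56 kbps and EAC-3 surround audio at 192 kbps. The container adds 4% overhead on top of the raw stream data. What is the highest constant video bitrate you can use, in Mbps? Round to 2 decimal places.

Budget: 0.5 GB = 4000.0 Mb.
Stream payload after overhead: 4000.0 / 1.04 = 3846.2 Mb.
11 min 4 s = 664 s
Total bitrate budget: 3846.2 Mb / 664 s = 5.792 Mbps.
Audio total: 56 + 192 = 248 kbps = 0.248 Mbps.
Video: 5.792 − 0.248 = 5.544 Mbps.

5.54 Mbps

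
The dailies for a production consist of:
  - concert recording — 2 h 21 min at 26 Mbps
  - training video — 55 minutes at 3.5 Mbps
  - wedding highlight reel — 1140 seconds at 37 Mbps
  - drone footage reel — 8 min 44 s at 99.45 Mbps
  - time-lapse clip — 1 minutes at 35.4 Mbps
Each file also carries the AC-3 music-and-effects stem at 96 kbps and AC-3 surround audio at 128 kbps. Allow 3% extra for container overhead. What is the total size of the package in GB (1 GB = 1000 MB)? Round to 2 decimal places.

Audio total: 96 + 128 = 224 kbps = 0.224 Mbps.
concert recording: 26.224 Mbps × 8460 s × 1.03 = 228510.7 Mb
training video: 3.724 Mbps × 3300 s × 1.03 = 12657.9 Mb
wedding highlight reel: 37.224 Mbps × 1140 s × 1.03 = 43708.4 Mb
drone footage reel: 99.674 Mbps × 524 s × 1.03 = 53796.1 Mb
time-lapse clip: 35.624 Mbps × 60 s × 1.03 = 2201.6 Mb
Total: 340874.6 Mb = 42609.3 MB.
= 42.61 GB.

42.61 GB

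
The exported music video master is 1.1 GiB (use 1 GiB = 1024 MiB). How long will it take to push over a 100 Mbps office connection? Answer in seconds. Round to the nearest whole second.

94 seconds

File: 1.1 GiB = 9448.9 Mb.
At 100 Mbps: 9448.9 / 100 = 94.5 s ≈ 94.5 seconds.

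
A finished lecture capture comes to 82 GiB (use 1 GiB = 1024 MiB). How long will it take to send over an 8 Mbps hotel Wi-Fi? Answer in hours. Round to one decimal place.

File: 82 GiB = 704374.6 Mb.
At 8 Mbps: 704374.6 / 8 = 88046.8 s ≈ 24.5 hours.

24.5 hours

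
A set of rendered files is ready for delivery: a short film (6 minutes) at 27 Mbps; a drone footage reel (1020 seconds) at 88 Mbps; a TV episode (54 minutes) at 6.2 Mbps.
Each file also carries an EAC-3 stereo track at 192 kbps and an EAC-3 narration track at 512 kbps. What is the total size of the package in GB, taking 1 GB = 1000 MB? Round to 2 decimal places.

Audio total: 192 + 512 = 704 kbps = 0.704 Mbps.
short film: 27.704 Mbps × 360 s = 9973.4 Mb
drone footage reel: 88.704 Mbps × 1020 s = 90478.1 Mb
TV episode: 6.904 Mbps × 3240 s = 22369.0 Mb
Total: 122820.5 Mb = 15352.6 MB.
= 15.35 GB.

15.35 GB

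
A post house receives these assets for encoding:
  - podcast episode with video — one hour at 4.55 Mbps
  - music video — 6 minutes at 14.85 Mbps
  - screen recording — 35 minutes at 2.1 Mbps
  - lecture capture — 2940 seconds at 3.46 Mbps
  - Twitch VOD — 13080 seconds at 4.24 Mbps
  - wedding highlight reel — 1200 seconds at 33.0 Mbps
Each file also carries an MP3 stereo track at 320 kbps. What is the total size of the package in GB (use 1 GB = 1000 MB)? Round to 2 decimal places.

Audio: 320 kbps = 0.320 Mbps.
podcast episode with video: 4.870 Mbps × 3600 s = 17532.0 Mb
music video: 15.170 Mbps × 360 s = 5461.2 Mb
screen recording: 2.420 Mbps × 2100 s = 5082.0 Mb
lecture capture: 3.780 Mbps × 2940 s = 11113.2 Mb
Twitch VOD: 4.560 Mbps × 13080 s = 59644.8 Mb
wedding highlight reel: 33.320 Mbps × 1200 s = 39984.0 Mb
Total: 138817.2 Mb = 17352.2 MB.
= 17.35 GB.

17.35 GB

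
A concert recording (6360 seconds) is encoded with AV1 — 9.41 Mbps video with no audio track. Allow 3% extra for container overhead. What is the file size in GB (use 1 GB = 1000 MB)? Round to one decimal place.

Total bitrate: 9.41 Mbps.
Stream data: 9.410 Mbps × 6360 s = 59847.6 Mb.
With 3% container overhead: ×1.03.
61,643 Mb ÷ 8 = 7,705 MB → 7.705 GB.

7.7 GB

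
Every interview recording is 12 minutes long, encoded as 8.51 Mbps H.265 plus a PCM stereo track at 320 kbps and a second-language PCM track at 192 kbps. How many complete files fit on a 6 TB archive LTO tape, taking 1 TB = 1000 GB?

12 min = 720 s
Audio total: 320 + 192 = 512 kbps = 0.512 Mbps.
Total bitrate: 9.022 Mbps.
Per item: 9.022 Mbps × 720 s = 6,496 Mb = 812.0 MB.
Capacity: 6 TB = 48,000,000 Mb; 7389.34 items → 7389 complete.

7389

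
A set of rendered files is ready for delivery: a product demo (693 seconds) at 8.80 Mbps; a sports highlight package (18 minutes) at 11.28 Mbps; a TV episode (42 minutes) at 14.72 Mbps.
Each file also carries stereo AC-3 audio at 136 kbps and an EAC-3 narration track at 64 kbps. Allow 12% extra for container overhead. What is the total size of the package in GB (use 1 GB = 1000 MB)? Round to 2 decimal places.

Audio total: 136 + 64 = 200 kbps = 0.200 Mbps.
product demo: 9.000 Mbps × 693 s × 1.12 = 6985.4 Mb
sports highlight package: 11.480 Mbps × 1080 s × 1.12 = 13886.2 Mb
TV episode: 14.920 Mbps × 2520 s × 1.12 = 42110.2 Mb
Total: 62981.9 Mb = 7872.7 MB.
= 7.873 GB.

7.87 GB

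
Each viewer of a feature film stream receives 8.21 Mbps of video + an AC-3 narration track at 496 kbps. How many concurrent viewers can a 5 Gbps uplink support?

Audio: 496 kbps = 0.496 Mbps.
Per-viewer media rate: 8.706 Mbps.
5 Gbps = 5,000 Mbps; 5,000 / 8.706 = 574.32 → 574 viewers.

574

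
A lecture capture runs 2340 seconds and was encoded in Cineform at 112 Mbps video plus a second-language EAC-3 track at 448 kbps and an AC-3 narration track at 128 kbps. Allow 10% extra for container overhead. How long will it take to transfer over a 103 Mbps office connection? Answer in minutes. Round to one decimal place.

Audio total: 448 + 128 = 576 kbps = 0.576 Mbps.
Total bitrate: 112.576 Mbps.
File: 112.576 Mbps × 2340 s = 263427.8 Mb.
With 10% container overhead: ×1.10. → 289770.6 Mb.
At 103 Mbps: 289770.6 / 103 = 2813.3 s ≈ 46.9 minutes.

46.9 minutes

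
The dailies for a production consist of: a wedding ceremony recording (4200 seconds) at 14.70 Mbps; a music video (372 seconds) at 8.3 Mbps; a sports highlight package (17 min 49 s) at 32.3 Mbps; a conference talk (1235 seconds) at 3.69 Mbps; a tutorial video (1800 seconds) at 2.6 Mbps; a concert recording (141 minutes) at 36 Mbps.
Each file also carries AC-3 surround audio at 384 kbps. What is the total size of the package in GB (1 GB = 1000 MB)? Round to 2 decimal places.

52.47 GB

Audio: 384 kbps = 0.384 Mbps.
wedding ceremony recording: 15.084 Mbps × 4200 s = 63352.8 Mb
music video: 8.684 Mbps × 372 s = 3230.4 Mb
sports highlight package: 32.684 Mbps × 1069 s = 34939.2 Mb
conference talk: 4.074 Mbps × 1235 s = 5031.4 Mb
tutorial video: 2.984 Mbps × 1800 s = 5371.2 Mb
concert recording: 36.384 Mbps × 8460 s = 307808.6 Mb
Total: 419733.7 Mb = 52466.7 MB.
= 52.47 GB.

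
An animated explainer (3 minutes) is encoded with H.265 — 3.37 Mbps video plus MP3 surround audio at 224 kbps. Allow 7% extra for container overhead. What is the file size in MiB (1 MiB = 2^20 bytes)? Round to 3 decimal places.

3 min = 180 s
Audio: 224 kbps = 0.224 Mbps.
Total bitrate: 3.37 + 0.224 = 3.594 Mbps.
Stream data: 3.594 Mbps × 180 s = 646.9 Mb.
With 7% container overhead: ×1.07.
692.2 Mb = 86,525,550 bytes ÷ 1,048,576 = 82.52 MiB.

82.517 MiB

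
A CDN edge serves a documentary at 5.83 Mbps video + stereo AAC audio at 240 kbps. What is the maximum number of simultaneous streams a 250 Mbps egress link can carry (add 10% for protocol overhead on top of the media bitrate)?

Audio: 240 kbps = 0.240 Mbps.
Per-viewer media rate: 6.070 Mbps.
On the wire with 10% overhead: 6.677 Mbps.
250 Mbps = 250.0 Mbps; 250.0 / 6.677 = 37.44 → 37 viewers.

37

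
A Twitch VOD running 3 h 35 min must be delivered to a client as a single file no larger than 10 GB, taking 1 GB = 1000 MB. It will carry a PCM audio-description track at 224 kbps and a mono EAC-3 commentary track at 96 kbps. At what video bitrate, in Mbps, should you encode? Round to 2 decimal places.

Budget: 10 GB = 80000.0 Mb.
3 h 35 min = 215 min = 12900 s
Total bitrate budget: 80000.0 Mb / 12900 s = 6.202 Mbps.
Audio total: 224 + 96 = 320 kbps = 0.320 Mbps.
Video: 6.202 − 0.320 = 5.882 Mbps.

5.88 Mbps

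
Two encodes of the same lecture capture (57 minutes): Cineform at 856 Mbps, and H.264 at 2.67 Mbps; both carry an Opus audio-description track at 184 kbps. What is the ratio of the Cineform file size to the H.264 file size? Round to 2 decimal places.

299.99

57 min = 3420 s
Audio: 184 kbps = 0.184 Mbps.
Cineform: 856.184 Mbps × 3420 s = 2928149.3 Mb = 340.881 GiB.
H.264: 2.854 Mbps × 3420 s = 9760.7 Mb = 1.136 GiB.
Ratio: 340.881 / 1.136 = 299.994.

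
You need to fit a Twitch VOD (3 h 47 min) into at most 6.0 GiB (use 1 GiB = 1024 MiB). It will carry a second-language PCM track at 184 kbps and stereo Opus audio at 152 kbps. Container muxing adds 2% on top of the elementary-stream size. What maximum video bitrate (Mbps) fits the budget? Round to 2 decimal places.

Budget: 6.0 GiB = 51539.6 Mb.
Stream payload after overhead: 51539.6 / 1.02 = 50529.0 Mb.
3 h 47 min = 227 min = 13620 s
Total bitrate budget: 50529.0 Mb / 13620 s = 3.710 Mbps.
Audio total: 184 + 152 = 336 kbps = 0.336 Mbps.
Video: 3.710 − 0.336 = 3.374 Mbps.

3.37 Mbps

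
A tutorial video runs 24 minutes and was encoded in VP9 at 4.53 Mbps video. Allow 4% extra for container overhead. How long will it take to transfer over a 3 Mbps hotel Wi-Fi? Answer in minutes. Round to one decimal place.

37.7 minutes

24 min = 1440 s
File: 4.530 Mbps × 1440 s = 6523.2 Mb.
With 4% container overhead: ×1.04. → 6784.1 Mb.
At 3 Mbps: 6784.1 / 3 = 2261.4 s ≈ 37.7 minutes.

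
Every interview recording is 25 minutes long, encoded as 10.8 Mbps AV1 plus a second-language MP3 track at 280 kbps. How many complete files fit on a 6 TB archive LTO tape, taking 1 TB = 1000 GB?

25 min = 1500 s
Audio: 280 kbps = 0.280 Mbps.
Total bitrate: 11.080 Mbps.
Per item: 11.080 Mbps × 1500 s = 16,620 Mb = 2,078 MB.
Capacity: 6 TB = 48,000,000 Mb; 2888.09 items → 2888 complete.

2888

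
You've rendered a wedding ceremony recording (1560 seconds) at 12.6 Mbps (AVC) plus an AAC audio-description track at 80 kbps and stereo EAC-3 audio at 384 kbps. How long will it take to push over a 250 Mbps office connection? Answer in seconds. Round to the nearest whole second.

Audio total: 80 + 384 = 464 kbps = 0.464 Mbps.
Total bitrate: 13.064 Mbps.
File: 13.064 Mbps × 1560 s = 20379.8 Mb.
At 250 Mbps: 20379.8 / 250 = 81.5 s ≈ 81.5 seconds.

82 seconds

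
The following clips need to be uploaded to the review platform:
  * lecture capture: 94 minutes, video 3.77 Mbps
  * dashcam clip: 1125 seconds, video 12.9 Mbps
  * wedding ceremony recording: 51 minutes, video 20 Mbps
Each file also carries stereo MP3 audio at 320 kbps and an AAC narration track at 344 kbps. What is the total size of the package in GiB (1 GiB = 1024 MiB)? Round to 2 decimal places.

12.05 GiB

Audio total: 320 + 344 = 664 kbps = 0.664 Mbps.
lecture capture: 4.434 Mbps × 5640 s = 25007.8 Mb
dashcam clip: 13.564 Mbps × 1125 s = 15259.5 Mb
wedding ceremony recording: 20.664 Mbps × 3060 s = 63231.8 Mb
Total: 103499.1 Mb = 12937.4 MB.
= 12.05 GiB.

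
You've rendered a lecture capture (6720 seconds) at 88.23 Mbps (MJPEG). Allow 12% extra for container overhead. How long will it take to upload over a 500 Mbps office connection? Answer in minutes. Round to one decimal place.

22.1 minutes

File: 88.230 Mbps × 6720 s = 592905.6 Mb.
With 12% container overhead: ×1.12. → 664054.3 Mb.
At 500 Mbps: 664054.3 / 500 = 1328.1 s ≈ 22.1 minutes.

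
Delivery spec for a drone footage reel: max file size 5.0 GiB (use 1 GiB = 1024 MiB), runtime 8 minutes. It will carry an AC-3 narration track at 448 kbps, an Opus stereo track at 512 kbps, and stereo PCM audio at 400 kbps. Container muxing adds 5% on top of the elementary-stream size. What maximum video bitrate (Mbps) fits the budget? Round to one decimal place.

Budget: 5.0 GiB = 42949.7 Mb.
Stream payload after overhead: 42949.7 / 1.05 = 40904.5 Mb.
8 min = 480 s
Total bitrate budget: 40904.5 Mb / 480 s = 85.218 Mbps.
Audio total: 448 + 512 + 400 = 1360 kbps = 1.360 Mbps.
Video: 85.218 − 1.360 = 83.858 Mbps.

83.9 Mbps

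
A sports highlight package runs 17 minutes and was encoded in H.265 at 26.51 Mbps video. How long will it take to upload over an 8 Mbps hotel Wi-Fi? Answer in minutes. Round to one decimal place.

17 min = 1020 s
File: 26.510 Mbps × 1020 s = 27040.2 Mb.
At 8 Mbps: 27040.2 / 8 = 3380.0 s ≈ 56.3 minutes.

56.3 minutes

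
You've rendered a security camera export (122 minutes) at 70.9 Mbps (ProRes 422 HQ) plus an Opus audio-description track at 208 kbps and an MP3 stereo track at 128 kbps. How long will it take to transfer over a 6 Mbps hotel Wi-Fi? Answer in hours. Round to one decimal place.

24.1 hours

122 min = 7320 s
Audio total: 208 + 128 = 336 kbps = 0.336 Mbps.
Total bitrate: 71.236 Mbps.
File: 71.236 Mbps × 7320 s = 521447.5 Mb.
At 6 Mbps: 521447.5 / 6 = 86907.9 s ≈ 24.1 hours.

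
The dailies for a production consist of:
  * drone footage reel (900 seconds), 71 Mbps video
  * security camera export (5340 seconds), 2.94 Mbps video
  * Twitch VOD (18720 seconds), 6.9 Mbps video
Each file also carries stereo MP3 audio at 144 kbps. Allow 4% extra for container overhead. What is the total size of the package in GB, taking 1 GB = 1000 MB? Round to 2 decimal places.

27.61 GB

Audio: 144 kbps = 0.144 Mbps.
drone footage reel: 71.144 Mbps × 900 s × 1.04 = 66590.8 Mb
security camera export: 3.084 Mbps × 5340 s × 1.04 = 17127.3 Mb
Twitch VOD: 7.044 Mbps × 18720 s × 1.04 = 137138.2 Mb
Total: 220856.3 Mb = 27607.0 MB.
= 27.61 GB.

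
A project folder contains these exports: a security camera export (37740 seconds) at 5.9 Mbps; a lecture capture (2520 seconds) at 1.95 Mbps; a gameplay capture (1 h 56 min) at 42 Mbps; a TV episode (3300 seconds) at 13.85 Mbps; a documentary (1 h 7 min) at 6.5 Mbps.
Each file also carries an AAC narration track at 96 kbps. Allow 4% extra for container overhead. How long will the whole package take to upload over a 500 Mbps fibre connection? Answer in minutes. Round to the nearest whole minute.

Audio: 96 kbps = 0.096 Mbps.
security camera export: 5.996 Mbps × 37740 s × 1.04 = 235340.6 Mb
lecture capture: 2.046 Mbps × 2520 s × 1.04 = 5362.2 Mb
gameplay capture: 42.096 Mbps × 6960 s × 1.04 = 304707.7 Mb
TV episode: 13.946 Mbps × 3300 s × 1.04 = 47862.7 Mb
documentary: 6.596 Mbps × 4020 s × 1.04 = 27576.6 Mb
Total: 620849.7 Mb = 77606.2 MB.
At 500 Mbps: 620849.7 / 500 = 1242 s ≈ 20.7 minutes.

21 minutes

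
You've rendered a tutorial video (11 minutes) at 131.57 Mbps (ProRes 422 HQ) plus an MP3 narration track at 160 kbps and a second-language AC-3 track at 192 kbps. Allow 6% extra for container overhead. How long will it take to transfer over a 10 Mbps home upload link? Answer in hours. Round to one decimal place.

11 min = 660 s
Audio total: 160 + 192 = 352 kbps = 0.352 Mbps.
Total bitrate: 131.922 Mbps.
File: 131.922 Mbps × 660 s = 87068.5 Mb.
With 6% container overhead: ×1.06. → 92292.6 Mb.
At 10 Mbps: 92292.6 / 10 = 9229.3 s ≈ 2.56 hours.

2.6 hours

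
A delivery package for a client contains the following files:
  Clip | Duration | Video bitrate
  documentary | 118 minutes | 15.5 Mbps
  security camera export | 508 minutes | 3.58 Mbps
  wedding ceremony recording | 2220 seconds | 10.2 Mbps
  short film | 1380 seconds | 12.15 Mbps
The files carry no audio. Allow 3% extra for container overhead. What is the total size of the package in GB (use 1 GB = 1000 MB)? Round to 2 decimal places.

33.25 GB

documentary: 15.500 Mbps × 7080 s × 1.03 = 113032.2 Mb
security camera export: 3.580 Mbps × 30480 s × 1.03 = 112392.0 Mb
wedding ceremony recording: 10.200 Mbps × 2220 s × 1.03 = 23323.3 Mb
short film: 12.150 Mbps × 1380 s × 1.03 = 17270.0 Mb
Total: 266017.5 Mb = 33252.2 MB.
= 33.25 GB.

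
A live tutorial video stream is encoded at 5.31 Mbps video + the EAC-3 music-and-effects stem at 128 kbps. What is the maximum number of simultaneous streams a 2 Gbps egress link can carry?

Audio: 128 kbps = 0.128 Mbps.
Per-viewer media rate: 5.438 Mbps.
2 Gbps = 2,000 Mbps; 2,000 / 5.438 = 367.78 → 367 viewers.

367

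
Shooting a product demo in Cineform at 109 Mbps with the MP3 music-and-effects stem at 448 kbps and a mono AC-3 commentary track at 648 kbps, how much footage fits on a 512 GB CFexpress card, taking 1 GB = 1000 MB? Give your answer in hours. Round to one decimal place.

10.3 hours

Audio total: 448 + 648 = 1096 kbps = 1.096 Mbps.
Total bitrate: 109 + 1.096 = 110.096 Mbps.
Capacity: 512 GB = 4,096,000 Mb.
Recording time: 4,096,000 / 110.096 = 37,204 s ≈ 10.3 hours.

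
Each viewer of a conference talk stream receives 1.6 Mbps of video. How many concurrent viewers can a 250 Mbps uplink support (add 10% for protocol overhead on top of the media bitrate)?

On the wire with 10% overhead: 1.760 Mbps.
250 Mbps = 250.0 Mbps; 250.0 / 1.760 = 142.05 → 142 viewers.

142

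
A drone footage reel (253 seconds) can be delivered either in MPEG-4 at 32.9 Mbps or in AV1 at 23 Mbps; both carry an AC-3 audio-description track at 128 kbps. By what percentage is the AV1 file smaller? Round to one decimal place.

Audio: 128 kbps = 0.128 Mbps.
MPEG-4: 33.028 Mbps × 253 s = 8356.1 Mb = 1.045 GB.
AV1: 23.128 Mbps × 253 s = 5851.4 Mb = 0.731 GB.
Reduction: (1 − 0.731/1.045) × 100 = 29.97%.

30.0%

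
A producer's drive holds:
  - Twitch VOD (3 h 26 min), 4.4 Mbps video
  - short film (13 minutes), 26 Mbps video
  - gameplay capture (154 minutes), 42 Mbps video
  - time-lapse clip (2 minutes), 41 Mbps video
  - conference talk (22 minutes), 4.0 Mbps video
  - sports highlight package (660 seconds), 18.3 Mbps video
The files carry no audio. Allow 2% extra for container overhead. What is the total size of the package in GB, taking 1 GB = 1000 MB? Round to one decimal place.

Twitch VOD: 4.400 Mbps × 12360 s × 1.02 = 55471.7 Mb
short film: 26.000 Mbps × 780 s × 1.02 = 20685.6 Mb
gameplay capture: 42.000 Mbps × 9240 s × 1.02 = 395841.6 Mb
time-lapse clip: 41.000 Mbps × 120 s × 1.02 = 5018.4 Mb
conference talk: 4.000 Mbps × 1320 s × 1.02 = 5385.6 Mb
sports highlight package: 18.300 Mbps × 660 s × 1.02 = 12319.6 Mb
Total: 494722.4 Mb = 61840.3 MB.
= 61.84 GB.

61.8 GB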